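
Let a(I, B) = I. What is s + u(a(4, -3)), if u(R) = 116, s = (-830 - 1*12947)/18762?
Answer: 2162615/18762 ≈ 115.27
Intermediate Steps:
s = -13777/18762 (s = (-830 - 12947)*(1/18762) = -13777*1/18762 = -13777/18762 ≈ -0.73430)
s + u(a(4, -3)) = -13777/18762 + 116 = 2162615/18762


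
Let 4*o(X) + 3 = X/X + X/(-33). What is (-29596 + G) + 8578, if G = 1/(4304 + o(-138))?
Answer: -995202289/47350 ≈ -21018.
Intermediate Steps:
o(X) = -1/2 - X/132 (o(X) = -3/4 + (X/X + X/(-33))/4 = -3/4 + (1 + X*(-1/33))/4 = -3/4 + (1 - X/33)/4 = -3/4 + (1/4 - X/132) = -1/2 - X/132)
G = 11/47350 (G = 1/(4304 + (-1/2 - 1/132*(-138))) = 1/(4304 + (-1/2 + 23/22)) = 1/(4304 + 6/11) = 1/(47350/11) = 11/47350 ≈ 0.00023231)
(-29596 + G) + 8578 = (-29596 + 11/47350) + 8578 = -1401370589/47350 + 8578 = -995202289/47350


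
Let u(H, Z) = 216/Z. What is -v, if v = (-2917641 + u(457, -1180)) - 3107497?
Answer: 1777415764/295 ≈ 6.0251e+6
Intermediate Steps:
v = -1777415764/295 (v = (-2917641 + 216/(-1180)) - 3107497 = (-2917641 + 216*(-1/1180)) - 3107497 = (-2917641 - 54/295) - 3107497 = -860704149/295 - 3107497 = -1777415764/295 ≈ -6.0251e+6)
-v = -1*(-1777415764/295) = 1777415764/295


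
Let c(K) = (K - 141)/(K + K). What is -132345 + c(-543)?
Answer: -23954331/181 ≈ -1.3234e+5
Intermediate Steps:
c(K) = (-141 + K)/(2*K) (c(K) = (-141 + K)/((2*K)) = (-141 + K)*(1/(2*K)) = (-141 + K)/(2*K))
-132345 + c(-543) = -132345 + (1/2)*(-141 - 543)/(-543) = -132345 + (1/2)*(-1/543)*(-684) = -132345 + 114/181 = -23954331/181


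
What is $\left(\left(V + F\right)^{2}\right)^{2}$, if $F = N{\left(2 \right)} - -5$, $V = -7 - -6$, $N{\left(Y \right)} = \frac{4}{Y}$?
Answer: $1296$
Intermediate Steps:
$V = -1$ ($V = -7 + 6 = -1$)
$F = 7$ ($F = \frac{4}{2} - -5 = 4 \cdot \frac{1}{2} + 5 = 2 + 5 = 7$)
$\left(\left(V + F\right)^{2}\right)^{2} = \left(\left(-1 + 7\right)^{2}\right)^{2} = \left(6^{2}\right)^{2} = 36^{2} = 1296$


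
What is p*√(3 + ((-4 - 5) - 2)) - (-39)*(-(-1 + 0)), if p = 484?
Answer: 39 + 968*I*√2 ≈ 39.0 + 1369.0*I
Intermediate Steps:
p*√(3 + ((-4 - 5) - 2)) - (-39)*(-(-1 + 0)) = 484*√(3 + ((-4 - 5) - 2)) - (-39)*(-(-1 + 0)) = 484*√(3 + (-9 - 2)) - (-39)*(-1*(-1)) = 484*√(3 - 11) - (-39) = 484*√(-8) - 1*(-39) = 484*(2*I*√2) + 39 = 968*I*√2 + 39 = 39 + 968*I*√2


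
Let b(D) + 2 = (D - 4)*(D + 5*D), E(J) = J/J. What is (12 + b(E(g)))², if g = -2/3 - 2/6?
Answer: 64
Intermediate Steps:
g = -1 (g = -2*⅓ - 2*⅙ = -⅔ - ⅓ = -1)
E(J) = 1
b(D) = -2 + 6*D*(-4 + D) (b(D) = -2 + (D - 4)*(D + 5*D) = -2 + (-4 + D)*(6*D) = -2 + 6*D*(-4 + D))
(12 + b(E(g)))² = (12 + (-2 - 24*1 + 6*1²))² = (12 + (-2 - 24 + 6*1))² = (12 + (-2 - 24 + 6))² = (12 - 20)² = (-8)² = 64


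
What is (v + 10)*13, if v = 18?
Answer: 364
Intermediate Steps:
(v + 10)*13 = (18 + 10)*13 = 28*13 = 364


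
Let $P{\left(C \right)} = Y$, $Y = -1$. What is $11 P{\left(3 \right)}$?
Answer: $-11$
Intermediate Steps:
$P{\left(C \right)} = -1$
$11 P{\left(3 \right)} = 11 \left(-1\right) = -11$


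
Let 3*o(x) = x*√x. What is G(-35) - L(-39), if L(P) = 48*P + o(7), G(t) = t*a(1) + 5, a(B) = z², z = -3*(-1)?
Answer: 1562 - 7*√7/3 ≈ 1555.8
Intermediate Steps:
z = 3
o(x) = x^(3/2)/3 (o(x) = (x*√x)/3 = x^(3/2)/3)
a(B) = 9 (a(B) = 3² = 9)
G(t) = 5 + 9*t (G(t) = t*9 + 5 = 9*t + 5 = 5 + 9*t)
L(P) = 48*P + 7*√7/3 (L(P) = 48*P + 7^(3/2)/3 = 48*P + (7*√7)/3 = 48*P + 7*√7/3)
G(-35) - L(-39) = (5 + 9*(-35)) - (48*(-39) + 7*√7/3) = (5 - 315) - (-1872 + 7*√7/3) = -310 + (1872 - 7*√7/3) = 1562 - 7*√7/3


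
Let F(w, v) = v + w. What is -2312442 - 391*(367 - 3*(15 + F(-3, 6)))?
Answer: -2434825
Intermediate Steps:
-2312442 - 391*(367 - 3*(15 + F(-3, 6))) = -2312442 - 391*(367 - 3*(15 + (6 - 3))) = -2312442 - 391*(367 - 3*(15 + 3)) = -2312442 - 391*(367 - 3*18) = -2312442 - 391*(367 - 54) = -2312442 - 391*313 = -2312442 - 1*122383 = -2312442 - 122383 = -2434825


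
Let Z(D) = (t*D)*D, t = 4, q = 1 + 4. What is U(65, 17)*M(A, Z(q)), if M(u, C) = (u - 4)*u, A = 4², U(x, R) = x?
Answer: 12480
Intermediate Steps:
q = 5
A = 16
Z(D) = 4*D² (Z(D) = (4*D)*D = 4*D²)
M(u, C) = u*(-4 + u) (M(u, C) = (-4 + u)*u = u*(-4 + u))
U(65, 17)*M(A, Z(q)) = 65*(16*(-4 + 16)) = 65*(16*12) = 65*192 = 12480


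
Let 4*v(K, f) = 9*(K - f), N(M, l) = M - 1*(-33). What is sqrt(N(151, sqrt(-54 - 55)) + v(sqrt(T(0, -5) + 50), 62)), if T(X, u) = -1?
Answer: sqrt(241)/2 ≈ 7.7621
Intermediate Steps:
N(M, l) = 33 + M (N(M, l) = M + 33 = 33 + M)
v(K, f) = -9*f/4 + 9*K/4 (v(K, f) = (9*(K - f))/4 = (-9*f + 9*K)/4 = -9*f/4 + 9*K/4)
sqrt(N(151, sqrt(-54 - 55)) + v(sqrt(T(0, -5) + 50), 62)) = sqrt((33 + 151) + (-9/4*62 + 9*sqrt(-1 + 50)/4)) = sqrt(184 + (-279/2 + 9*sqrt(49)/4)) = sqrt(184 + (-279/2 + (9/4)*7)) = sqrt(184 + (-279/2 + 63/4)) = sqrt(184 - 495/4) = sqrt(241/4) = sqrt(241)/2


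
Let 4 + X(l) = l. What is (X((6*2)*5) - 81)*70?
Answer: -1750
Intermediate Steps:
X(l) = -4 + l
(X((6*2)*5) - 81)*70 = ((-4 + (6*2)*5) - 81)*70 = ((-4 + 12*5) - 81)*70 = ((-4 + 60) - 81)*70 = (56 - 81)*70 = -25*70 = -1750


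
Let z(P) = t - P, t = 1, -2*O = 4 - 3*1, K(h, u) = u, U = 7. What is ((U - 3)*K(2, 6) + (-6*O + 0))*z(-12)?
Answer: 351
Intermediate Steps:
O = -½ (O = -(4 - 3*1)/2 = -(4 - 3)/2 = -½*1 = -½ ≈ -0.50000)
z(P) = 1 - P
((U - 3)*K(2, 6) + (-6*O + 0))*z(-12) = ((7 - 3)*6 + (-6*(-½) + 0))*(1 - 1*(-12)) = (4*6 + (3 + 0))*(1 + 12) = (24 + 3)*13 = 27*13 = 351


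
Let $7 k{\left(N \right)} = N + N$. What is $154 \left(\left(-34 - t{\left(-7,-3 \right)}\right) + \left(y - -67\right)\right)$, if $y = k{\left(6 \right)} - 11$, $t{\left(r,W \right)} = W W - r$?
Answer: $1188$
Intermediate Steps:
$k{\left(N \right)} = \frac{2 N}{7}$ ($k{\left(N \right)} = \frac{N + N}{7} = \frac{2 N}{7}$)
$t{\left(r,W \right)} = W^{2} - r$
$y = - \frac{65}{7}$ ($y = \frac{2}{7} \cdot 6 - 11 = \frac{12}{7} - 11 = - \frac{65}{7} \approx -9.2857$)
$154 \left(\left(-34 - t{\left(-7,-3 \right)}\right) + \left(y - -67\right)\right) = 154 \left(\left(-34 - \left(\left(-3\right)^{2} - -7\right)\right) - - \frac{404}{7}\right) = 154 \left(\left(-34 - \left(9 + 7\right)\right) + \left(- \frac{65}{7} + 67\right)\right) = 154 \left(\left(-34 - 16\right) + \frac{404}{7}\right) = 154 \left(-50 + \frac{404}{7}\right) = 154 \cdot \frac{54}{7} = 1188$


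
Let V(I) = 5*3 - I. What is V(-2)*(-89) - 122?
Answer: -1635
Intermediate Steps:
V(I) = 15 - I
V(-2)*(-89) - 122 = (15 - 1*(-2))*(-89) - 122 = (15 + 2)*(-89) - 122 = 17*(-89) - 122 = -1513 - 122 = -1635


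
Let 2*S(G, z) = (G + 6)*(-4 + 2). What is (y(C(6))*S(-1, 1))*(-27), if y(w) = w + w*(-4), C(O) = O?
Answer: -2430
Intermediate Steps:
S(G, z) = -6 - G (S(G, z) = ((G + 6)*(-4 + 2))/2 = ((6 + G)*(-2))/2 = (-12 - 2*G)/2 = -6 - G)
y(w) = -3*w (y(w) = w - 4*w = -3*w)
(y(C(6))*S(-1, 1))*(-27) = ((-3*6)*(-6 - 1*(-1)))*(-27) = -18*(-6 + 1)*(-27) = -18*(-5)*(-27) = 90*(-27) = -2430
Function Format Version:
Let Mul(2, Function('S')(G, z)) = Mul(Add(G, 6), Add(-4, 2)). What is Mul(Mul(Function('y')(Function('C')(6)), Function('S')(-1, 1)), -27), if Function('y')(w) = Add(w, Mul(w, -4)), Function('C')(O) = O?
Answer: -2430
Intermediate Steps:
Function('S')(G, z) = Add(-6, Mul(-1, G)) (Function('S')(G, z) = Mul(Rational(1, 2), Mul(Add(G, 6), Add(-4, 2))) = Mul(Rational(1, 2), Mul(Add(6, G), -2)) = Mul(Rational(1, 2), Add(-12, Mul(-2, G))) = Add(-6, Mul(-1, G)))
Function('y')(w) = Mul(-3, w) (Function('y')(w) = Add(w, Mul(-4, w)) = Mul(-3, w))
Mul(Mul(Function('y')(Function('C')(6)), Function('S')(-1, 1)), -27) = Mul(Mul(Mul(-3, 6), Add(-6, Mul(-1, -1))), -27) = Mul(Mul(-18, Add(-6, 1)), -27) = Mul(Mul(-18, -5), -27) = Mul(90, -27) = -2430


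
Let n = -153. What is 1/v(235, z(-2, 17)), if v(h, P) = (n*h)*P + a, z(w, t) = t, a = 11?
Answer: -1/611224 ≈ -1.6361e-6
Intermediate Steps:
v(h, P) = 11 - 153*P*h (v(h, P) = (-153*h)*P + 11 = -153*P*h + 11 = 11 - 153*P*h)
1/v(235, z(-2, 17)) = 1/(11 - 153*17*235) = 1/(11 - 611235) = 1/(-611224) = -1/611224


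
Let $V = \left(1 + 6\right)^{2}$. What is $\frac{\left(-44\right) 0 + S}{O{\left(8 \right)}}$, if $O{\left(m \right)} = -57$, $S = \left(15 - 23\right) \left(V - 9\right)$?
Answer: $\frac{320}{57} \approx 5.614$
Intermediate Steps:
$V = 49$ ($V = 7^{2} = 49$)
$S = -320$ ($S = \left(15 - 23\right) \left(49 - 9\right) = \left(-8\right) 40 = -320$)
$\frac{\left(-44\right) 0 + S}{O{\left(8 \right)}} = \frac{\left(-44\right) 0 - 320}{-57} = \left(0 - 320\right) \left(- \frac{1}{57}\right) = \left(-320\right) \left(- \frac{1}{57}\right) = \frac{320}{57}$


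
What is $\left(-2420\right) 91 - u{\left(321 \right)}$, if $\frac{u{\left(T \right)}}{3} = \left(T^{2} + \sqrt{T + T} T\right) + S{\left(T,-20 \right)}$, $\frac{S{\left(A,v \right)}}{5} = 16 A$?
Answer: $-606383 - 963 \sqrt{642} \approx -6.3078 \cdot 10^{5}$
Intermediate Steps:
$S{\left(A,v \right)} = 80 A$ ($S{\left(A,v \right)} = 5 \cdot 16 A = 80 A$)
$u{\left(T \right)} = 3 T^{2} + 240 T + 3 \sqrt{2} T^{\frac{3}{2}}$ ($u{\left(T \right)} = 3 \left(\left(T^{2} + \sqrt{T + T} T\right) + 80 T\right) = 3 \left(\left(T^{2} + \sqrt{2 T} T\right) + 80 T\right) = 3 \left(\left(T^{2} + \sqrt{2} \sqrt{T} T\right) + 80 T\right) = 3 \left(\left(T^{2} + \sqrt{2} T^{\frac{3}{2}}\right) + 80 T\right) = 3 \left(T^{2} + 80 T + \sqrt{2} T^{\frac{3}{2}}\right) = 3 T^{2} + 240 T + 3 \sqrt{2} T^{\frac{3}{2}}$)
$\left(-2420\right) 91 - u{\left(321 \right)} = \left(-2420\right) 91 - \left(3 \cdot 321^{2} + 240 \cdot 321 + 3 \sqrt{2} \cdot 321^{\frac{3}{2}}\right) = -220220 - \left(3 \cdot 103041 + 77040 + 3 \sqrt{2} \cdot 321 \sqrt{321}\right) = -220220 - \left(309123 + 77040 + 963 \sqrt{642}\right) = -220220 - \left(386163 + 963 \sqrt{642}\right) = -606383 - 963 \sqrt{642}$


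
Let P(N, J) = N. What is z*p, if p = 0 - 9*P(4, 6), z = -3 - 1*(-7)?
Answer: -144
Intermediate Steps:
z = 4 (z = -3 + 7 = 4)
p = -36 (p = 0 - 9*4 = 0 - 36 = -36)
z*p = 4*(-36) = -144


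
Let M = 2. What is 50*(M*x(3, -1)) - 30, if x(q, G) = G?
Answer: -130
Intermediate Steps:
50*(M*x(3, -1)) - 30 = 50*(2*(-1)) - 30 = 50*(-2) - 30 = -100 - 30 = -130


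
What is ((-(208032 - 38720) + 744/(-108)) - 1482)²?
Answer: 2363008435264/81 ≈ 2.9173e+10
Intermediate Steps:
((-(208032 - 38720) + 744/(-108)) - 1482)² = ((-352/(1/(706 + (-115 - 110))) + 744*(-1/108)) - 1482)² = ((-352/(1/(706 - 225)) - 62/9) - 1482)² = ((-352/(1/481) - 62/9) - 1482)² = ((-352/1/481 - 62/9) - 1482)² = ((-352*481 - 62/9) - 1482)² = ((-169312 - 62/9) - 1482)² = (-1523870/9 - 1482)² = (-1537208/9)² = 2363008435264/81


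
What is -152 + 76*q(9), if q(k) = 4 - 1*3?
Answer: -76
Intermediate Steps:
q(k) = 1 (q(k) = 4 - 3 = 1)
-152 + 76*q(9) = -152 + 76*1 = -152 + 76 = -76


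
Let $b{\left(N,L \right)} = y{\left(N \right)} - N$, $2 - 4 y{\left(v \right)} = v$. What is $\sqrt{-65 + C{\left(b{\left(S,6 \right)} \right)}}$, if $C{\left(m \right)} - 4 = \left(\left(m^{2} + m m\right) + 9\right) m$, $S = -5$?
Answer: $\frac{5 \sqrt{1574}}{8} \approx 24.796$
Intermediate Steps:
$y{\left(v \right)} = \frac{1}{2} - \frac{v}{4}$
$b{\left(N,L \right)} = \frac{1}{2} - \frac{5 N}{4}$ ($b{\left(N,L \right)} = \left(\frac{1}{2} - \frac{N}{4}\right) - N = \frac{1}{2} - \frac{5 N}{4}$)
$C{\left(m \right)} = 4 + m \left(9 + 2 m^{2}\right)$ ($C{\left(m \right)} = 4 + \left(\left(m^{2} + m m\right) + 9\right) m = 4 + \left(\left(m^{2} + m^{2}\right) + 9\right) m = 4 + \left(2 m^{2} + 9\right) m = 4 + \left(9 + 2 m^{2}\right) m = 4 + m \left(9 + 2 m^{2}\right)$)
$\sqrt{-65 + C{\left(b{\left(S,6 \right)} \right)}} = \sqrt{-65 + \left(4 + 2 \left(\frac{1}{2} - - \frac{25}{4}\right)^{3} + 9 \left(\frac{1}{2} - - \frac{25}{4}\right)\right)} = \sqrt{-65 + \left(4 + 2 \left(\frac{1}{2} + \frac{25}{4}\right)^{3} + 9 \left(\frac{1}{2} + \frac{25}{4}\right)\right)} = \sqrt{-65 + \left(4 + 2 \left(\frac{27}{4}\right)^{3} + 9 \cdot \frac{27}{4}\right)} = \sqrt{-65 + \left(4 + 2 \cdot \frac{19683}{64} + \frac{243}{4}\right)} = \sqrt{-65 + \left(4 + \frac{19683}{32} + \frac{243}{4}\right)} = \sqrt{-65 + \frac{21755}{32}} = \sqrt{\frac{19675}{32}} = \frac{5 \sqrt{1574}}{8}$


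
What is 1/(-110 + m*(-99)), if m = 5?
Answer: -1/605 ≈ -0.0016529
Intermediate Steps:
1/(-110 + m*(-99)) = 1/(-110 + 5*(-99)) = 1/(-110 - 495) = 1/(-605) = -1/605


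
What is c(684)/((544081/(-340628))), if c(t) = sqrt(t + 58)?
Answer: -10988*sqrt(742)/17551 ≈ -17.054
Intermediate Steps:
c(t) = sqrt(58 + t)
c(684)/((544081/(-340628))) = sqrt(58 + 684)/((544081/(-340628))) = sqrt(742)/((544081*(-1/340628))) = sqrt(742)/(-17551/10988) = sqrt(742)*(-10988/17551) = -10988*sqrt(742)/17551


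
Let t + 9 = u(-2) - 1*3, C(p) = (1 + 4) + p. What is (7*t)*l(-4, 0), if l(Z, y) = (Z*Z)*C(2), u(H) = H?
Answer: -10976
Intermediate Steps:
C(p) = 5 + p
t = -14 (t = -9 + (-2 - 1*3) = -9 + (-2 - 3) = -9 - 5 = -14)
l(Z, y) = 7*Z**2 (l(Z, y) = (Z*Z)*(5 + 2) = Z**2*7 = 7*Z**2)
(7*t)*l(-4, 0) = (7*(-14))*(7*(-4)**2) = -686*16 = -98*112 = -10976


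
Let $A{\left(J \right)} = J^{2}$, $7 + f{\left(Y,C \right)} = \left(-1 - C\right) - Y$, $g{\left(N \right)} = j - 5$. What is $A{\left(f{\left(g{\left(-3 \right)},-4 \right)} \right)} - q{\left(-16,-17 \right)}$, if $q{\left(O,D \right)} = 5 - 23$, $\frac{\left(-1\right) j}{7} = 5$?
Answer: $1314$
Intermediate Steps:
$j = -35$ ($j = \left(-7\right) 5 = -35$)
$q{\left(O,D \right)} = -18$ ($q{\left(O,D \right)} = 5 - 23 = -18$)
$g{\left(N \right)} = -40$ ($g{\left(N \right)} = -35 - 5 = -40$)
$f{\left(Y,C \right)} = -8 - C - Y$ ($f{\left(Y,C \right)} = -7 - \left(1 + C + Y\right) = -8 - C - Y$)
$A{\left(f{\left(g{\left(-3 \right)},-4 \right)} \right)} - q{\left(-16,-17 \right)} = \left(-8 - -4 - -40\right)^{2} - -18 = \left(-8 + 4 + 40\right)^{2} + 18 = 36^{2} + 18 = 1296 + 18 = 1314$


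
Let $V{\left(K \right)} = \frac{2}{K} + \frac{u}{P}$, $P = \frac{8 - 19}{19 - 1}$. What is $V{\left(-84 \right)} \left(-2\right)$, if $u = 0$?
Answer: $\frac{1}{21} \approx 0.047619$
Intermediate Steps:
$P = - \frac{11}{18} \approx -0.61111$
$V{\left(K \right)} = \frac{2}{K}$ ($V{\left(K \right)} = \frac{2}{K} + \frac{0}{- \frac{11}{18}} = \frac{2}{K} + 0 \left(- \frac{18}{11}\right) = \frac{2}{K} + 0 = \frac{2}{K}$)
$V{\left(-84 \right)} \left(-2\right) = \frac{2}{-84} \left(-2\right) = 2 \left(- \frac{1}{84}\right) \left(-2\right) = \left(- \frac{1}{42}\right) \left(-2\right) = \frac{1}{21}$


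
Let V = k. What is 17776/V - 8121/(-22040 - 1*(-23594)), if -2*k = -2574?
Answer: 520369/60606 ≈ 8.5861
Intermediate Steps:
k = 1287 (k = -½*(-2574) = 1287)
V = 1287
17776/V - 8121/(-22040 - 1*(-23594)) = 17776/1287 - 8121/(-22040 - 1*(-23594)) = 17776*(1/1287) - 8121/(-22040 + 23594) = 1616/117 - 8121/1554 = 1616/117 - 8121*1/1554 = 1616/117 - 2707/518 = 520369/60606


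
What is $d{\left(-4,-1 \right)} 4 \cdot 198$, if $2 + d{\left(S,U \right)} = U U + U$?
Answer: $-1584$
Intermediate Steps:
$d{\left(S,U \right)} = -2 + U + U^{2}$ ($d{\left(S,U \right)} = -2 + \left(U U + U\right) = -2 + \left(U^{2} + U\right) = -2 + \left(U + U^{2}\right) = -2 + U + U^{2}$)
$d{\left(-4,-1 \right)} 4 \cdot 198 = \left(-2 - 1 + \left(-1\right)^{2}\right) 4 \cdot 198 = \left(-2 - 1 + 1\right) 4 \cdot 198 = \left(-2\right) 4 \cdot 198 = \left(-8\right) 198 = -1584$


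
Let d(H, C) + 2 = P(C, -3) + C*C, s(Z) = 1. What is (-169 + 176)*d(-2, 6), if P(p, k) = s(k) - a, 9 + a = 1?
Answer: 301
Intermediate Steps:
a = -8 (a = -9 + 1 = -8)
P(p, k) = 9 (P(p, k) = 1 - 1*(-8) = 1 + 8 = 9)
d(H, C) = 7 + C² (d(H, C) = -2 + (9 + C*C) = -2 + (9 + C²) = 7 + C²)
(-169 + 176)*d(-2, 6) = (-169 + 176)*(7 + 6²) = 7*(7 + 36) = 7*43 = 301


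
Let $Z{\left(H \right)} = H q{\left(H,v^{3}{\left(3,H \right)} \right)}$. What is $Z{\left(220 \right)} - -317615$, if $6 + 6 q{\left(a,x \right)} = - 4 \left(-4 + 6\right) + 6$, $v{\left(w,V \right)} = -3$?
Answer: $\frac{951965}{3} \approx 3.1732 \cdot 10^{5}$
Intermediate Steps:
$q{\left(a,x \right)} = - \frac{4}{3}$ ($q{\left(a,x \right)} = -1 + \frac{- 4 \left(-4 + 6\right) + 6}{6} = -1 + \frac{\left(-4\right) 2 + 6}{6} = -1 + \frac{-8 + 6}{6} = -1 + \frac{1}{6} \left(-2\right) = -1 - \frac{1}{3} = - \frac{4}{3}$)
$Z{\left(H \right)} = - \frac{4 H}{3}$ ($Z{\left(H \right)} = H \left(- \frac{4}{3}\right) = - \frac{4 H}{3}$)
$Z{\left(220 \right)} - -317615 = \left(- \frac{4}{3}\right) 220 - -317615 = - \frac{880}{3} + 317615 = \frac{951965}{3}$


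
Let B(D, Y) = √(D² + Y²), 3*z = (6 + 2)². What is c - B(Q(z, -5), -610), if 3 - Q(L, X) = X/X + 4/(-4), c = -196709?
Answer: -196709 - √372109 ≈ -1.9732e+5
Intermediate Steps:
z = 64/3 (z = (6 + 2)²/3 = (⅓)*8² = (⅓)*64 = 64/3 ≈ 21.333)
Q(L, X) = 3 (Q(L, X) = 3 - (X/X + 4/(-4)) = 3 - (1 + 4*(-¼)) = 3 - (1 - 1) = 3 - 1*0 = 3 + 0 = 3)
c - B(Q(z, -5), -610) = -196709 - √(3² + (-610)²) = -196709 - √(9 + 372100) = -196709 - √372109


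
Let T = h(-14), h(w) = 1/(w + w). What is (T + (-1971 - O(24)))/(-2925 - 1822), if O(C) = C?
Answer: 55861/132916 ≈ 0.42027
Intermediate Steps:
h(w) = 1/(2*w)
T = -1/28 (T = (½)/(-14) = (½)*(-1/14) = -1/28 ≈ -0.035714)
(T + (-1971 - O(24)))/(-2925 - 1822) = (-1/28 + (-1971 - 1*24))/(-2925 - 1822) = (-1/28 + (-1971 - 24))/(-4747) = (-1/28 - 1995)*(-1/4747) = -55861/28*(-1/4747) = 55861/132916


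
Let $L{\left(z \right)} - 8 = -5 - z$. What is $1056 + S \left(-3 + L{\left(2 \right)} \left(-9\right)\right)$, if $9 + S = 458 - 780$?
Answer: $5028$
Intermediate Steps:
$L{\left(z \right)} = 3 - z$ ($L{\left(z \right)} = 8 - \left(5 + z\right) = 3 - z$)
$S = -331$ ($S = -9 + \left(458 - 780\right) = -9 - 322 = -331$)
$1056 + S \left(-3 + L{\left(2 \right)} \left(-9\right)\right) = 1056 - 331 \left(-3 + \left(3 - 2\right) \left(-9\right)\right) = 1056 - 331 \left(-3 + 1 \left(-9\right)\right) = 1056 - 331 \left(-3 - 9\right) = 1056 - -3972 = 1056 + 3972 = 5028$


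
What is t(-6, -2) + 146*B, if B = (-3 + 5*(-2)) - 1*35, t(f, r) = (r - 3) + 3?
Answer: -7010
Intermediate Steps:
t(f, r) = r (t(f, r) = (-3 + r) + 3 = r)
B = -48 (B = (-3 - 10) - 35 = -13 - 35 = -48)
t(-6, -2) + 146*B = -2 + 146*(-48) = -2 - 7008 = -7010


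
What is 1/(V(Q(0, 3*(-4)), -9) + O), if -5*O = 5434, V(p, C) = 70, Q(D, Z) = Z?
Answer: -5/5084 ≈ -0.00098348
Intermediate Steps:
O = -5434/5 (O = -1/5*5434 = -5434/5 ≈ -1086.8)
1/(V(Q(0, 3*(-4)), -9) + O) = 1/(70 - 5434/5) = 1/(-5084/5) = -5/5084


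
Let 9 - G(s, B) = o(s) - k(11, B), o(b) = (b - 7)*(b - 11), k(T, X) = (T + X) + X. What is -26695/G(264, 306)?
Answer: 26695/64389 ≈ 0.41459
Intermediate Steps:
k(T, X) = T + 2*X
o(b) = (-11 + b)*(-7 + b) (o(b) = (-7 + b)*(-11 + b) = (-11 + b)*(-7 + b))
G(s, B) = -57 - s² + 2*B + 18*s (G(s, B) = 9 - ((77 + s² - 18*s) - (11 + 2*B)) = 9 - ((77 + s² - 18*s) + (-11 - 2*B)) = 9 - (66 + s² - 18*s - 2*B) = 9 + (-66 - s² + 2*B + 18*s) = -57 - s² + 2*B + 18*s)
-26695/G(264, 306) = -26695/(-57 - 1*264² + 2*306 + 18*264) = -26695/(-57 - 1*69696 + 612 + 4752) = -26695/(-57 - 69696 + 612 + 4752) = -26695/(-64389) = -26695*(-1/64389) = 26695/64389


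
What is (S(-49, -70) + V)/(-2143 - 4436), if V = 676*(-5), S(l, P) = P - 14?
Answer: 3464/6579 ≈ 0.52652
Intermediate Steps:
S(l, P) = -14 + P
V = -3380
(S(-49, -70) + V)/(-2143 - 4436) = ((-14 - 70) - 3380)/(-2143 - 4436) = (-84 - 3380)/(-6579) = -3464*(-1/6579) = 3464/6579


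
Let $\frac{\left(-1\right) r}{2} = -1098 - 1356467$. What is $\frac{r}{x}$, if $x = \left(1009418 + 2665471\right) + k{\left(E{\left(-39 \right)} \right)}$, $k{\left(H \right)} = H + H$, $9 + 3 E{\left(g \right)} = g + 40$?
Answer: $\frac{740490}{1002241} \approx 0.73883$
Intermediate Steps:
$E{\left(g \right)} = \frac{31}{3} + \frac{g}{3}$ ($E{\left(g \right)} = -3 + \frac{g + 40}{3} = -3 + \frac{40 + g}{3} = -3 + \left(\frac{40}{3} + \frac{g}{3}\right) = \frac{31}{3} + \frac{g}{3}$)
$r = 2715130$ ($r = - 2 \left(-1098 - 1356467\right) = \left(-2\right) \left(-1357565\right) = 2715130$)
$k{\left(H \right)} = 2 H$
$x = \frac{11024651}{3}$ ($x = \left(1009418 + 2665471\right) + 2 \left(\frac{31}{3} + \frac{1}{3} \left(-39\right)\right) = 3674889 + 2 \left(\frac{31}{3} - 13\right) = 3674889 + 2 \left(- \frac{8}{3}\right) = 3674889 - \frac{16}{3} = \frac{11024651}{3} \approx 3.6749 \cdot 10^{6}$)
$\frac{r}{x} = \frac{2715130}{\frac{11024651}{3}} = 2715130 \cdot \frac{3}{11024651} = \frac{740490}{1002241}$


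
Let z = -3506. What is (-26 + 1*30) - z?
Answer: 3510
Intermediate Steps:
(-26 + 1*30) - z = (-26 + 1*30) - 1*(-3506) = (-26 + 30) + 3506 = 4 + 3506 = 3510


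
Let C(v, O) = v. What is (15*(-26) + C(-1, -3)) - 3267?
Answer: -3658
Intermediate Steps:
(15*(-26) + C(-1, -3)) - 3267 = (15*(-26) - 1) - 3267 = (-390 - 1) - 3267 = -391 - 3267 = -3658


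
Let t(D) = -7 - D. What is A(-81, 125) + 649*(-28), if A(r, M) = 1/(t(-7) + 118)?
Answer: -2144295/118 ≈ -18172.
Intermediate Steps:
A(r, M) = 1/118 (A(r, M) = 1/((-7 - 1*(-7)) + 118) = 1/((-7 + 7) + 118) = 1/(0 + 118) = 1/118)
A(-81, 125) + 649*(-28) = 1/118 + 649*(-28) = 1/118 - 18172 = -2144295/118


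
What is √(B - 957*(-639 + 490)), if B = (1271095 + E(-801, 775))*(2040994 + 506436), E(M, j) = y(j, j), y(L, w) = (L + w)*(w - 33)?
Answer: √6167824921443 ≈ 2.4835e+6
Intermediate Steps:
y(L, w) = (-33 + w)*(L + w) (y(L, w) = (L + w)*(-33 + w) = (-33 + w)*(L + w))
E(M, j) = -66*j + 2*j² (E(M, j) = j² - 33*j - 33*j + j*j = j² - 33*j - 33*j + j² = -66*j + 2*j²)
B = 6167824778850 (B = (1271095 + 2*775*(-33 + 775))*(2040994 + 506436) = (1271095 + 2*775*742)*2547430 = (1271095 + 1150100)*2547430 = 2421195*2547430 = 6167824778850)
√(B - 957*(-639 + 490)) = √(6167824778850 - 957*(-639 + 490)) = √(6167824778850 - 957*(-149)) = √(6167824778850 + 142593) = √6167824921443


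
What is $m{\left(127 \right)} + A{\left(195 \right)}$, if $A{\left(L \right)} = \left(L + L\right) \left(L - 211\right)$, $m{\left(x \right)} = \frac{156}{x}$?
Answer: $- \frac{792324}{127} \approx -6238.8$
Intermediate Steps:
$A{\left(L \right)} = 2 L \left(-211 + L\right)$
$m{\left(127 \right)} + A{\left(195 \right)} = \frac{156}{127} + 2 \cdot 195 \left(-211 + 195\right) = 156 \cdot \frac{1}{127} + 2 \cdot 195 \left(-16\right) = \frac{156}{127} - 6240 = - \frac{792324}{127}$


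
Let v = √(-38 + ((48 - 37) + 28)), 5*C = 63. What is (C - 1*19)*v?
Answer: -32/5 ≈ -6.4000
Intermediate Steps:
C = 63/5 (C = (⅕)*63 = 63/5 ≈ 12.600)
v = 1 (v = √(-38 + (11 + 28)) = √(-38 + 39) = √1 = 1)
(C - 1*19)*v = (63/5 - 1*19)*1 = (63/5 - 19)*1 = -32/5*1 = -32/5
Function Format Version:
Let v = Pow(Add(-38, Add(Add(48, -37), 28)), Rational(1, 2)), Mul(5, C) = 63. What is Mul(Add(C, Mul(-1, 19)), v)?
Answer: Rational(-32, 5) ≈ -6.4000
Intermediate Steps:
C = Rational(63, 5) (C = Mul(Rational(1, 5), 63) = Rational(63, 5) ≈ 12.600)
v = 1 (v = Pow(Add(-38, Add(11, 28)), Rational(1, 2)) = Pow(Add(-38, 39), Rational(1, 2)) = Pow(1, Rational(1, 2)) = 1)
Mul(Add(C, Mul(-1, 19)), v) = Mul(Add(Rational(63, 5), Mul(-1, 19)), 1) = Mul(Add(Rational(63, 5), -19), 1) = Mul(Rational(-32, 5), 1) = Rational(-32, 5)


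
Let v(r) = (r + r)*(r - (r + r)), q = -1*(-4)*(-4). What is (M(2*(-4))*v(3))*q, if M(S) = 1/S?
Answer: -36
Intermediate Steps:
q = -16 (q = 4*(-4) = -16)
v(r) = -2*r**2 (v(r) = (2*r)*(r - 2*r) = (2*r)*(-r) = -2*r**2)
(M(2*(-4))*v(3))*q = ((-2*3**2)/((2*(-4))))*(-16) = ((-2*9)/(-8))*(-16) = -1/8*(-18)*(-16) = (9/4)*(-16) = -36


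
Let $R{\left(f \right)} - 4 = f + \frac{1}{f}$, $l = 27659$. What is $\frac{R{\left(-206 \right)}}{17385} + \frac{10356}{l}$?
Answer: $\frac{11979024131}{33018484430} \approx 0.3628$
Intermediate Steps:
$R{\left(f \right)} = 4 + f + \frac{1}{f}$ ($R{\left(f \right)} = 4 + \left(f + \frac{1}{f}\right) = 4 + f + \frac{1}{f}$)
$\frac{R{\left(-206 \right)}}{17385} + \frac{10356}{l} = \frac{4 - 206 + \frac{1}{-206}}{17385} + \frac{10356}{27659} = \left(4 - 206 - \frac{1}{206}\right) \frac{1}{17385} + 10356 \cdot \frac{1}{27659} = \left(- \frac{41613}{206}\right) \frac{1}{17385} + \frac{10356}{27659} = - \frac{13871}{1193770} + \frac{10356}{27659} = \frac{11979024131}{33018484430}$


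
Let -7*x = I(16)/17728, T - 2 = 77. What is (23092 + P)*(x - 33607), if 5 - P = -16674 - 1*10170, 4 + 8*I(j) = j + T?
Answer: -238032748578321/141824 ≈ -1.6784e+9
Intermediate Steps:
T = 79 (T = 2 + 77 = 79)
I(j) = 75/8 + j/8 (I(j) = -1/2 + (j + 79)/8 = -1/2 + (79 + j)/8 = -1/2 + (79/8 + j/8) = 75/8 + j/8)
P = 26849 (P = 5 - (-16674 - 1*10170) = 5 - (-16674 - 10170) = 5 - 1*(-26844) = 5 + 26844 = 26849)
x = -13/141824 (x = -(75/8 + (1/8)*16)/(7*17728) = -(75/8 + 2)/(7*17728) = -13/(8*17728) = -1/7*91/141824 = -13/141824 ≈ -9.1663e-5)
(23092 + P)*(x - 33607) = (23092 + 26849)*(-13/141824 - 33607) = 49941*(-4766279181/141824) = -238032748578321/141824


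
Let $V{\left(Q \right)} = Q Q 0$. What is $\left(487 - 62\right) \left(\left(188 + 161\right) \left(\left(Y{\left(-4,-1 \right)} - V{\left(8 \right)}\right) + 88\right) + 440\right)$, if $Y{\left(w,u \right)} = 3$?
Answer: $13684575$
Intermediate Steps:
$V{\left(Q \right)} = 0$ ($V{\left(Q \right)} = Q^{2} \cdot 0 = 0$)
$\left(487 - 62\right) \left(\left(188 + 161\right) \left(\left(Y{\left(-4,-1 \right)} - V{\left(8 \right)}\right) + 88\right) + 440\right) = \left(487 - 62\right) \left(\left(188 + 161\right) \left(\left(3 - 0\right) + 88\right) + 440\right) = 425 \left(349 \left(\left(3 + 0\right) + 88\right) + 440\right) = 425 \left(349 \left(3 + 88\right) + 440\right) = 425 \left(349 \cdot 91 + 440\right) = 425 \left(31759 + 440\right) = 425 \cdot 32199 = 13684575$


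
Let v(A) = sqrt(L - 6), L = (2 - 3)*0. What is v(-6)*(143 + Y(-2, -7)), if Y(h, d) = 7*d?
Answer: 94*I*sqrt(6) ≈ 230.25*I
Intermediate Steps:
L = 0 (L = -1*0 = 0)
v(A) = I*sqrt(6) (v(A) = sqrt(0 - 6) = sqrt(-6) = I*sqrt(6))
v(-6)*(143 + Y(-2, -7)) = (I*sqrt(6))*(143 + 7*(-7)) = (I*sqrt(6))*(143 - 49) = (I*sqrt(6))*94 = 94*I*sqrt(6)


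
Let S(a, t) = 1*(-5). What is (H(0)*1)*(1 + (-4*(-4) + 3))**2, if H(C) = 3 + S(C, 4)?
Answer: -800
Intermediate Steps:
S(a, t) = -5
H(C) = -2 (H(C) = 3 - 5 = -2)
(H(0)*1)*(1 + (-4*(-4) + 3))**2 = (-2*1)*(1 + (-4*(-4) + 3))**2 = -2*(1 + (16 + 3))**2 = -2*(1 + 19)**2 = -2*20**2 = -2*400 = -800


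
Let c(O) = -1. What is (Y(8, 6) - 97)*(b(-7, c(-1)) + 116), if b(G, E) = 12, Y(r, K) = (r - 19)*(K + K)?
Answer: -29312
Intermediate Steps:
Y(r, K) = 2*K*(-19 + r) (Y(r, K) = (-19 + r)*(2*K) = 2*K*(-19 + r))
(Y(8, 6) - 97)*(b(-7, c(-1)) + 116) = (2*6*(-19 + 8) - 97)*(12 + 116) = (2*6*(-11) - 97)*128 = (-132 - 97)*128 = -229*128 = -29312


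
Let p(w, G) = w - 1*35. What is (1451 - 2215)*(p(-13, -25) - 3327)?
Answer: 2578500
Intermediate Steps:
p(w, G) = -35 + w (p(w, G) = w - 35 = -35 + w)
(1451 - 2215)*(p(-13, -25) - 3327) = (1451 - 2215)*((-35 - 13) - 3327) = -764*(-48 - 3327) = -764*(-3375) = 2578500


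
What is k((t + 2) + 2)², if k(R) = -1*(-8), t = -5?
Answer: 64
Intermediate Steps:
k(R) = 8
k((t + 2) + 2)² = 8² = 64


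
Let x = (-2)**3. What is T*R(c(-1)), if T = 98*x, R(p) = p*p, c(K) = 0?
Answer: 0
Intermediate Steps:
x = -8
R(p) = p**2
T = -784 (T = 98*(-8) = -784)
T*R(c(-1)) = -784*0**2 = -784*0 = 0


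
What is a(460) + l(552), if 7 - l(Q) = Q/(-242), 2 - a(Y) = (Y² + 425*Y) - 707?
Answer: -49172188/121 ≈ -4.0638e+5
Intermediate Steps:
a(Y) = 709 - Y² - 425*Y (a(Y) = 2 - ((Y² + 425*Y) - 707) = 2 - (-707 + Y² + 425*Y) = 2 + (707 - Y² - 425*Y) = 709 - Y² - 425*Y)
l(Q) = 7 + Q/242 (l(Q) = 7 - Q/(-242) = 7 - Q*(-1)/242 = 7 - (-1)*Q/242 = 7 + Q/242)
a(460) + l(552) = (709 - 1*460² - 425*460) + (7 + (1/242)*552) = (709 - 1*211600 - 195500) + (7 + 276/121) = (709 - 211600 - 195500) + 1123/121 = -406391 + 1123/121 = -49172188/121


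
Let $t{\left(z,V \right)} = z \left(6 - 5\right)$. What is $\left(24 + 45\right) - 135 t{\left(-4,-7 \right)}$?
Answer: $609$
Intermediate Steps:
$t{\left(z,V \right)} = z$ ($t{\left(z,V \right)} = z 1 = z$)
$\left(24 + 45\right) - 135 t{\left(-4,-7 \right)} = \left(24 + 45\right) - -540 = 69 + 540 = 609$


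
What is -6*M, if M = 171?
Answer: -1026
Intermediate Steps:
-6*M = -6*171 = -1026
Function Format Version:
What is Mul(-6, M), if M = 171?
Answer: -1026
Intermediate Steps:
Mul(-6, M) = Mul(-6, 171) = -1026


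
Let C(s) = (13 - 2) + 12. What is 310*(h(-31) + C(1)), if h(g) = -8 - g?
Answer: 14260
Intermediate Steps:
C(s) = 23 (C(s) = 11 + 12 = 23)
310*(h(-31) + C(1)) = 310*((-8 - 1*(-31)) + 23) = 310*((-8 + 31) + 23) = 310*(23 + 23) = 310*46 = 14260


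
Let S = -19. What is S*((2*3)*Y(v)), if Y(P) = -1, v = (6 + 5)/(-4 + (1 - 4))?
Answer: 114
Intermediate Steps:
v = -11/7 (v = 11/(-4 - 3) = 11/(-7) = 11*(-1/7) = -11/7 ≈ -1.5714)
S*((2*3)*Y(v)) = -19*2*3*(-1) = -114*(-1) = -19*(-6) = 114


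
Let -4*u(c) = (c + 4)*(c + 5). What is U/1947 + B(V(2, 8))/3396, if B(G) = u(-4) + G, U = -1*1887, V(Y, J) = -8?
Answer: -535319/551001 ≈ -0.97154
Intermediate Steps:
U = -1887
u(c) = -(4 + c)*(5 + c)/4 (u(c) = -(c + 4)*(c + 5)/4 = -(4 + c)*(5 + c)/4)
B(G) = G (B(G) = (-5 - 9/4*(-4) - ¼*(-4)²) + G = (-5 + 9 - ¼*16) + G = (-5 + 9 - 4) + G = 0 + G = G)
U/1947 + B(V(2, 8))/3396 = -1887/1947 - 8/3396 = -1887*1/1947 - 8*1/3396 = -629/649 - 2/849 = -535319/551001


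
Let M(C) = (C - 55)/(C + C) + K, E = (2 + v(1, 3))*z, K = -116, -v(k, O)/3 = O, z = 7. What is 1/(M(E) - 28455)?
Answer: -49/1399927 ≈ -3.5002e-5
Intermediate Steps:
v(k, O) = -3*O
E = -49 (E = (2 - 3*3)*7 = (2 - 9)*7 = -7*7 = -49)
M(C) = -116 + (-55 + C)/(2*C) (M(C) = (C - 55)/(C + C) - 116 = (-55 + C)/((2*C)) - 116 = (-55 + C)*(1/(2*C)) - 116 = (-55 + C)/(2*C) - 116 = -116 + (-55 + C)/(2*C))
1/(M(E) - 28455) = 1/((11/2)*(-5 - 21*(-49))/(-49) - 28455) = 1/((11/2)*(-1/49)*(-5 + 1029) - 28455) = 1/((11/2)*(-1/49)*1024 - 28455) = 1/(-5632/49 - 28455) = 1/(-1399927/49) = -49/1399927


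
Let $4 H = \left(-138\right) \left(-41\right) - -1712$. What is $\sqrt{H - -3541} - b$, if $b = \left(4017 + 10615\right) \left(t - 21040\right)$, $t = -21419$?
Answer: $621260088 + \frac{\sqrt{21534}}{2} \approx 6.2126 \cdot 10^{8}$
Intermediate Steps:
$H = \frac{3685}{2}$ ($H = \frac{\left(-138\right) \left(-41\right) - -1712}{4} = \frac{5658 + 1712}{4} = \frac{1}{4} \cdot 7370 = \frac{3685}{2} \approx 1842.5$)
$b = -621260088$ ($b = \left(4017 + 10615\right) \left(-21419 - 21040\right) = 14632 \left(-42459\right) = -621260088$)
$\sqrt{H - -3541} - b = \sqrt{\frac{3685}{2} - -3541} - -621260088 = \sqrt{\frac{3685}{2} + \left(3596 - 55\right)} + 621260088 = \sqrt{\frac{3685}{2} + 3541} + 621260088 = \sqrt{\frac{10767}{2}} + 621260088 = \frac{\sqrt{21534}}{2} + 621260088 = 621260088 + \frac{\sqrt{21534}}{2}$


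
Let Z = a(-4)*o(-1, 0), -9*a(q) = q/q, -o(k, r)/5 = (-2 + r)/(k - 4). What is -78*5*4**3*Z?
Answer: -16640/3 ≈ -5546.7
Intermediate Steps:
o(k, r) = -5*(-2 + r)/(-4 + k) (o(k, r) = -5*(-2 + r)/(k - 4) = -5*(-2 + r)/(-4 + k))
a(q) = -1/9 (a(q) = -q/(9*q) = -1/9*1 = -1/9)
Z = 2/9 (Z = -5*(2 - 1*0)/(9*(-4 - 1)) = -5*(2 + 0)/(9*(-5)) = -5*(-1)*2/(9*5) = -1/9*(-2) = 2/9 ≈ 0.22222)
-78*5*4**3*Z = -78*5*4**3*2/9 = -78*5*64*2/9 = -24960*2/9 = -78*640/9 = -16640/3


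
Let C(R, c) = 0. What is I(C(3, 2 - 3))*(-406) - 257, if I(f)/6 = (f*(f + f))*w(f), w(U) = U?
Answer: -257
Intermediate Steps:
I(f) = 12*f³ (I(f) = 6*((f*(f + f))*f) = 6*((f*(2*f))*f) = 6*((2*f²)*f) = 6*(2*f³) = 12*f³)
I(C(3, 2 - 3))*(-406) - 257 = (12*0³)*(-406) - 257 = (12*0)*(-406) - 257 = 0*(-406) - 257 = 0 - 257 = -257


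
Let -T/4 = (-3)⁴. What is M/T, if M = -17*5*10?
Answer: 425/162 ≈ 2.6235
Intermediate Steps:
M = -850 (M = -85*10 = -850)
T = -324 (T = -4*(-3)⁴ = -4*81 = -324)
M/T = -850/(-324) = -850*(-1/324) = 425/162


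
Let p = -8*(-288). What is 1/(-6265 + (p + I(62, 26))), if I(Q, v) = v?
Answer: -1/3935 ≈ -0.00025413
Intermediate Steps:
p = 2304
1/(-6265 + (p + I(62, 26))) = 1/(-6265 + (2304 + 26)) = 1/(-6265 + 2330) = 1/(-3935) = -1/3935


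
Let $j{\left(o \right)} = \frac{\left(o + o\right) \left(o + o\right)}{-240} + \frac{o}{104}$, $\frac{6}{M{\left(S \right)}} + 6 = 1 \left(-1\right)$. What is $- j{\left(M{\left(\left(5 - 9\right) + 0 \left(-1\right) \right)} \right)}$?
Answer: $\frac{261}{12740} \approx 0.020487$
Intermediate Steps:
$M{\left(S \right)} = - \frac{6}{7}$ ($M{\left(S \right)} = \frac{6}{-6 + 1 \left(-1\right)} = \frac{6}{-6 - 1} = \frac{6}{-7} = 6 \left(- \frac{1}{7}\right) = - \frac{6}{7}$)
$j{\left(o \right)} = - \frac{o^{2}}{60} + \frac{o}{104}$ ($j{\left(o \right)} = 2 o 2 o \left(- \frac{1}{240}\right) + o \frac{1}{104} = 4 o^{2} \left(- \frac{1}{240}\right) + \frac{o}{104} = - \frac{o^{2}}{60} + \frac{o}{104}$)
$- j{\left(M{\left(\left(5 - 9\right) + 0 \left(-1\right) \right)} \right)} = - \frac{\left(-6\right) \left(15 - - \frac{156}{7}\right)}{1560 \cdot 7} = - \frac{\left(-6\right) \left(15 + \frac{156}{7}\right)}{1560 \cdot 7} = - \frac{\left(-6\right) 261}{1560 \cdot 7 \cdot 7} = \left(-1\right) \left(- \frac{261}{12740}\right) = \frac{261}{12740}$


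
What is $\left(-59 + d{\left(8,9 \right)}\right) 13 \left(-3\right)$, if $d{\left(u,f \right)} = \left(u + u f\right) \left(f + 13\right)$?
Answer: $-66339$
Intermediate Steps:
$d{\left(u,f \right)} = \left(13 + f\right) \left(u + f u\right)$ ($d{\left(u,f \right)} = \left(u + f u\right) \left(13 + f\right) = \left(13 + f\right) \left(u + f u\right)$)
$\left(-59 + d{\left(8,9 \right)}\right) 13 \left(-3\right) = \left(-59 + 8 \left(13 + 9^{2} + 14 \cdot 9\right)\right) 13 \left(-3\right) = \left(-59 + 8 \left(13 + 81 + 126\right)\right) \left(-39\right) = \left(-59 + 8 \cdot 220\right) \left(-39\right) = \left(-59 + 1760\right) \left(-39\right) = 1701 \left(-39\right) = -66339$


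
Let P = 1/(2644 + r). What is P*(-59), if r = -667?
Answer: -59/1977 ≈ -0.029843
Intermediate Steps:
P = 1/1977 (P = 1/(2644 - 667) = 1/1977 ≈ 0.00050582)
P*(-59) = (1/1977)*(-59) = -59/1977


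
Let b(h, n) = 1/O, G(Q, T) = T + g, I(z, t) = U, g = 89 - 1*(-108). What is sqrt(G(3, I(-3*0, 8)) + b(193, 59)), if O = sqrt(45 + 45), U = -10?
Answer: sqrt(168300 + 30*sqrt(10))/30 ≈ 13.679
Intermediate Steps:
g = 197 (g = 89 + 108 = 197)
I(z, t) = -10
O = 3*sqrt(10) (O = sqrt(90) = 3*sqrt(10) ≈ 9.4868)
G(Q, T) = 197 + T (G(Q, T) = T + 197 = 197 + T)
b(h, n) = sqrt(10)/30 (b(h, n) = 1/(3*sqrt(10)) = sqrt(10)/30)
sqrt(G(3, I(-3*0, 8)) + b(193, 59)) = sqrt((197 - 10) + sqrt(10)/30) = sqrt(187 + sqrt(10)/30)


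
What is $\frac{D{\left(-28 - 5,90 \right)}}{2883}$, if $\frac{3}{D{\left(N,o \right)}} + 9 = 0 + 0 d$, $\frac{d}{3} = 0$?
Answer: $- \frac{1}{8649} \approx -0.00011562$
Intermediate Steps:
$d = 0$ ($d = 3 \cdot 0 = 0$)
$D{\left(N,o \right)} = - \frac{1}{3}$ ($D{\left(N,o \right)} = \frac{3}{-9 + \left(0 + 0 \cdot 0\right)} = \frac{3}{-9 + \left(0 + 0\right)} = \frac{3}{-9 + 0} = \frac{3}{-9} = 3 \left(- \frac{1}{9}\right) = - \frac{1}{3}$)
$\frac{D{\left(-28 - 5,90 \right)}}{2883} = - \frac{1}{3 \cdot 2883} = \left(- \frac{1}{3}\right) \frac{1}{2883} = - \frac{1}{8649}$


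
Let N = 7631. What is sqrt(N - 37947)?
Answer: 2*I*sqrt(7579) ≈ 174.11*I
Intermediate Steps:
sqrt(N - 37947) = sqrt(7631 - 37947) = sqrt(-30316) = 2*I*sqrt(7579)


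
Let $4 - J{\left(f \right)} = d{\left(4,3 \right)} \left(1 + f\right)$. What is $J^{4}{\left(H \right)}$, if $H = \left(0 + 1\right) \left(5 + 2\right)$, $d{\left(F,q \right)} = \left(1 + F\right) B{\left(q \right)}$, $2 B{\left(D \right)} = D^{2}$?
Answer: $959512576$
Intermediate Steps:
$B{\left(D \right)} = \frac{D^{2}}{2}$
$d{\left(F,q \right)} = \frac{q^{2} \left(1 + F\right)}{2}$ ($d{\left(F,q \right)} = \left(1 + F\right) \frac{q^{2}}{2} = \frac{q^{2} \left(1 + F\right)}{2}$)
$H = 7$ ($H = 1 \cdot 7 = 7$)
$J{\left(f \right)} = - \frac{37}{2} - \frac{45 f}{2}$ ($J{\left(f \right)} = 4 - \frac{3^{2} \left(1 + 4\right)}{2} \left(1 + f\right) = 4 - \frac{1}{2} \cdot 9 \cdot 5 \left(1 + f\right) = 4 - \frac{45 \left(1 + f\right)}{2} = 4 - \left(\frac{45}{2} + \frac{45 f}{2}\right) = - \frac{37}{2} - \frac{45 f}{2}$)
$J^{4}{\left(H \right)} = \left(- \frac{37}{2} - \frac{315}{2}\right)^{4} = \left(-176\right)^{4} = 959512576$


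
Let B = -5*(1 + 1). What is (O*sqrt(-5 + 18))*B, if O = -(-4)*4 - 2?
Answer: -140*sqrt(13) ≈ -504.78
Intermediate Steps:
B = -10 (B = -5*2 = -10)
O = 14 (O = -2*(-8) - 2 = 16 - 2 = 14)
(O*sqrt(-5 + 18))*B = (14*sqrt(-5 + 18))*(-10) = (14*sqrt(13))*(-10) = -140*sqrt(13)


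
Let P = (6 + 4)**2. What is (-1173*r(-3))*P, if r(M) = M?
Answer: 351900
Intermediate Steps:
P = 100 (P = 10**2 = 100)
(-1173*r(-3))*P = -1173*(-3)*100 = -51*(-69)*100 = 3519*100 = 351900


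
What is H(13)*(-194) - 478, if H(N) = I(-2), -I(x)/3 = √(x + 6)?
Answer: 686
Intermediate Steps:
I(x) = -3*√(6 + x) (I(x) = -3*√(x + 6) = -3*√(6 + x))
H(N) = -6 (H(N) = -3*√(6 - 2) = -3*√4 = -3*2 = -6)
H(13)*(-194) - 478 = -6*(-194) - 478 = 1164 - 478 = 686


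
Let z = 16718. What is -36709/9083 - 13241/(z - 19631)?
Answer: 13334686/26458779 ≈ 0.50398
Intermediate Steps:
-36709/9083 - 13241/(z - 19631) = -36709/9083 - 13241/(16718 - 19631) = -36709*1/9083 - 13241/(-2913) = -36709/9083 - 13241*(-1/2913) = -36709/9083 + 13241/2913 = 13334686/26458779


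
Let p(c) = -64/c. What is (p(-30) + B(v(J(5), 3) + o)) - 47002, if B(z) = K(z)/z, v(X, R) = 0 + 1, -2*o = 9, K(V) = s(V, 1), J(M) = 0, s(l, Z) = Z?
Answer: -4935016/105 ≈ -47000.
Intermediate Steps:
K(V) = 1
o = -9/2 (o = -½*9 = -9/2 ≈ -4.5000)
v(X, R) = 1
B(z) = 1/z
(p(-30) + B(v(J(5), 3) + o)) - 47002 = (-64/(-30) + 1/(1 - 9/2)) - 47002 = (-64*(-1/30) + 1/(-7/2)) - 47002 = (32/15 - 2/7) - 47002 = 194/105 - 47002 = -4935016/105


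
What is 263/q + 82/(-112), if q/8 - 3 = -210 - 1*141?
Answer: -16109/19488 ≈ -0.82661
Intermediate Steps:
q = -2784 (q = 24 + 8*(-210 - 1*141) = 24 + 8*(-210 - 141) = 24 + 8*(-351) = 24 - 2808 = -2784)
263/q + 82/(-112) = 263/(-2784) + 82/(-112) = 263*(-1/2784) + 82*(-1/112) = -263/2784 - 41/56 = -16109/19488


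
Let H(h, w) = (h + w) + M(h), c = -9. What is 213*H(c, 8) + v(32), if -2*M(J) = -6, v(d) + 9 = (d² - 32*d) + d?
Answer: 449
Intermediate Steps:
v(d) = -9 + d² - 31*d (v(d) = -9 + ((d² - 32*d) + d) = -9 + (d² - 31*d) = -9 + d² - 31*d)
M(J) = 3 (M(J) = -½*(-6) = 3)
H(h, w) = 3 + h + w (H(h, w) = (h + w) + 3 = 3 + h + w)
213*H(c, 8) + v(32) = 213*(3 - 9 + 8) + (-9 + 32² - 31*32) = 213*2 + (-9 + 1024 - 992) = 426 + 23 = 449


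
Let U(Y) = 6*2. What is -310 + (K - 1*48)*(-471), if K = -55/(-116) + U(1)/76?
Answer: 48488689/2204 ≈ 22000.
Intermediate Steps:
U(Y) = 12
K = 1393/2204 (K = -55/(-116) + 12/76 = -55*(-1/116) + 12*(1/76) = 55/116 + 3/19 = 1393/2204 ≈ 0.63203)
-310 + (K - 1*48)*(-471) = -310 + (1393/2204 - 1*48)*(-471) = -310 + (1393/2204 - 48)*(-471) = -310 - 104399/2204*(-471) = -310 + 49171929/2204 = 48488689/2204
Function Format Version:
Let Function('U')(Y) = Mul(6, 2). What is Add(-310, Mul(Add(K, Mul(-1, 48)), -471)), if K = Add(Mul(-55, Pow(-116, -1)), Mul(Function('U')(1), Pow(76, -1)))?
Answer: Rational(48488689, 2204) ≈ 22000.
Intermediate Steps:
Function('U')(Y) = 12
K = Rational(1393, 2204) (K = Add(Mul(-55, Pow(-116, -1)), Mul(12, Pow(76, -1))) = Add(Mul(-55, Rational(-1, 116)), Mul(12, Rational(1, 76))) = Add(Rational(55, 116), Rational(3, 19)) = Rational(1393, 2204) ≈ 0.63203)
Add(-310, Mul(Add(K, Mul(-1, 48)), -471)) = Add(-310, Mul(Add(Rational(1393, 2204), Mul(-1, 48)), -471)) = Add(-310, Mul(Add(Rational(1393, 2204), -48), -471)) = Add(-310, Mul(Rational(-104399, 2204), -471)) = Add(-310, Rational(49171929, 2204)) = Rational(48488689, 2204)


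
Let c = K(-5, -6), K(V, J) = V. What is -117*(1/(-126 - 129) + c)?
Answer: 49764/85 ≈ 585.46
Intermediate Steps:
c = -5
-117*(1/(-126 - 129) + c) = -117*(1/(-126 - 129) - 5) = -117*(1/(-255) - 5) = -117*(-1/255 - 5) = -117*(-1276/255) = 49764/85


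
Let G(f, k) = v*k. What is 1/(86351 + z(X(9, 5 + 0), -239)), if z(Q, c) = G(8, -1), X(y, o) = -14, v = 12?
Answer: 1/86339 ≈ 1.1582e-5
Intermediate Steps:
G(f, k) = 12*k
z(Q, c) = -12 (z(Q, c) = 12*(-1) = -12)
1/(86351 + z(X(9, 5 + 0), -239)) = 1/(86351 - 12) = 1/86339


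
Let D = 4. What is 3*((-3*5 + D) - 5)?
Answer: -48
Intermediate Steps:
3*((-3*5 + D) - 5) = 3*((-3*5 + 4) - 5) = 3*((-15 + 4) - 5) = 3*(-11 - 5) = 3*(-16) = -48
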